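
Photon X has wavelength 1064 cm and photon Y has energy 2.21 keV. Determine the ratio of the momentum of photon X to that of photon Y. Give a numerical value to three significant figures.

5.27 × 10^-11

p_X = 6.228 × 10^-35 kg·m/s (from wavelength = 1064 cm, via p = h/λ).
p_Y = 1.181 × 10^-24 kg·m/s (from energy = 2.21 keV, via p = E/c).
Ratio = 6.228 × 10^-35 / 1.181 × 10^-24 = 5.27 × 10^-11.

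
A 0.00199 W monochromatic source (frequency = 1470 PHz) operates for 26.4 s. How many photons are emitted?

Total energy: E_total = P·t = 0.00199 × 26.4 = 0.05254 J.
Per-photon energy: E = 9.740 × 10^-16 J.
N = E_total / E_photon = 5.39 × 10^13.

5.39 × 10^13 photons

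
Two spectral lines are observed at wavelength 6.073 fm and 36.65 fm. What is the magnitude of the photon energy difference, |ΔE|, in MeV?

Using E = hc/λ: E₁ = 3.2709·10^-11 J, E₂ = 5.4200·10^-12 J.
|ΔE| = |3.2709·10^-11 − 5.4200·10^-12| = 2.73·10^-11 J = 170 MeV.

170 MeV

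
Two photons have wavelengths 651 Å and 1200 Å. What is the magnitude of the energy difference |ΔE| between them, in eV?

8.71 eV

Using E = hc/λ: E₁ = 3.051e-18 J, E₂ = 1.655e-18 J.
|ΔE| = |3.051e-18 − 1.655e-18| = 1.40e-18 J = 8.71 eV.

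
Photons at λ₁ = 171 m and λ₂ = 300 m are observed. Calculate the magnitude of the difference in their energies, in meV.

3.12e-6 meV

Using E = hc/λ: E₁ = 1.162e-27 J, E₂ = 6.621e-28 J.
|ΔE| = |1.162e-27 − 6.621e-28| = 5.00e-28 J = 3.12e-6 meV.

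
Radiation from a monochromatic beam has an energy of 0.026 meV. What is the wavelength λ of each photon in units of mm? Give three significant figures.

(h = 6.62607015 × 10^-34 J·s, c = 2.99792458 × 10^8 m/s, 1 eV = 1.602176634 × 10^-19 J.)
In SI units: E = 0.026 meV = 4.1657 × 10^-24 J.
Apply λ = hc/E: λ = 0.04769 m.
Converting to mm: λ = 47.69 mm ≈ 47.7 mm.

47.7 mm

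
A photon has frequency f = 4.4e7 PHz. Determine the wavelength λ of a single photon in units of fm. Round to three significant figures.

6.81 fm

In SI units: f = 4.4e7 PHz = 4.4e22 Hz.
Apply λ = c/f: λ = 6.813e-15 m.
Converting to fm: λ = 6.813 fm ≈ 6.81 fm.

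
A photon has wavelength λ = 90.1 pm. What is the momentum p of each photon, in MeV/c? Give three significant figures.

0.0138 MeV/c

(h = 6.62607015e-34 J·s, c = 2.99792458e8 m/s, 1 eV = 1.602176634e-19 J.)
Convert to SI: λ = 90.1 pm = 9.01e-11 m.
Since p = h/λ for a photon, p = 7.354e-24 kg·m/s.
Converting to MeV/c: p = 0.01376 MeV/c ≈ 0.0138 MeV/c.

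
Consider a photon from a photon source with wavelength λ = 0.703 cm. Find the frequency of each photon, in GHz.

Use c = 2.99792458e8 m/s.
First convert: λ = 0.703 cm = 0.00703 m.
Since f = c/λ for a photon, f = 4.264e10 Hz.
Converting to GHz: f = 42.64 GHz ≈ 42.6 GHz.

42.6 GHz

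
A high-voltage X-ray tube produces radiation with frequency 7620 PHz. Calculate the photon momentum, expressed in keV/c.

Use h = 6.62607015 × 10^-34 J·s, c = 2.99792458 × 10^8 m/s, 1 eV = 1.602176634 × 10^-19 J.
First convert: f = 7620 PHz = 7.62 × 10^18 Hz.
The photon relation is p = hf/c, giving p = 1.684 × 10^-23 kg·m/s.
Converting to keV/c: p = 31.51 keV/c ≈ 31.5 keV/c.

31.5 keV/c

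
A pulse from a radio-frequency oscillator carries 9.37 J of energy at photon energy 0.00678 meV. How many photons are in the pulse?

Per-photon energy: E = 1.086·10^-24 J (from energy = 0.00678 meV).
N = E_total / E_photon = 9.37 J / 1.086·10^-24 J = 8.63·10^24.

8.63·10^24 photons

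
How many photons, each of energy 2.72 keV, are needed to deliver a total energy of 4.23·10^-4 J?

Per-photon energy: E = 4.358·10^-16 J (from energy = 2.72 keV).
N = E_total / E_photon = 4.23·10^-4 J / 4.358·10^-16 J = 9.71·10^11.

9.71·10^11 photons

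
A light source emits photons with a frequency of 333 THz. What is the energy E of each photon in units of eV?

1.38 eV

Take h = 6.62607015 × 10^-34 J·s, 1 eV = 1.602176634 × 10^-19 J.
First convert: f = 333 THz = 3.33 × 10^14 Hz.
Apply E = hf: E = 2.206 × 10^-19 J.
Converting to eV: E = 1.377 eV ≈ 1.38 eV.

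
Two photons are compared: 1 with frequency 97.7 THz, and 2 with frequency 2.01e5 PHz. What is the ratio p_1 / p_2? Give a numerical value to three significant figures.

p_1 = 2.159e-28 kg·m/s (from frequency = 97.7 THz, via p = hf/c).
p_2 = 4.443e-22 kg·m/s (from frequency = 2.01e5 PHz, via p = hf/c).
Ratio = 2.159e-28 / 4.443e-22 = 4.86e-7.

4.86e-7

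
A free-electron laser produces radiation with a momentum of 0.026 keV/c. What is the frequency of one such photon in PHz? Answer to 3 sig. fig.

6.29 PHz

In SI units: p = 0.026 keV/c = 1.3895e-26 kg·m/s.
The photon relation is f = pc/h, giving f = 6.287e15 Hz.
Converting to PHz: f = 6.287 PHz ≈ 6.29 PHz.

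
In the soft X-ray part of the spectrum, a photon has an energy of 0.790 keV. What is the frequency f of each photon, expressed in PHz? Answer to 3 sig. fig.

191 PHz

(h = 6.62607015e-34 J·s, 1 eV = 1.602176634e-19 J.)
First convert: E = 0.790 keV = 1.2657e-16 J.
For a photon f = E/h, so f = 1.910e17 Hz.
Converting to PHz: f = 191.0 PHz ≈ 191 PHz.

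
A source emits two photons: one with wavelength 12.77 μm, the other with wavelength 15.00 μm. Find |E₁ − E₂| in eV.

Using E = hc/λ: E₁ = 1.5556·10^-20 J, E₂ = 1.3243·10^-20 J.
|ΔE| = |1.5556·10^-20 − 1.3243·10^-20| = 2.31·10^-21 J = 0.0144 eV.

0.0144 eV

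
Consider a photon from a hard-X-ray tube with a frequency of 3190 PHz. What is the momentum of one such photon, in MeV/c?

0.0132 MeV/c

Convert to SI: f = 3190 PHz = 3.19e18 Hz.
Apply p = hf/c: p = 7.051e-24 kg·m/s.
Converting to MeV/c: p = 0.01319 MeV/c ≈ 0.0132 MeV/c.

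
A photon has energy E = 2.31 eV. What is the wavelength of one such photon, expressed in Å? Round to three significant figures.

Convert to SI: E = 2.31 eV = 3.7010 × 10^-19 J.
Apply λ = hc/E: λ = 5.367 × 10^-7 m.
Converting to Å: λ = 5367 Å ≈ 5370 Å.

5370 Å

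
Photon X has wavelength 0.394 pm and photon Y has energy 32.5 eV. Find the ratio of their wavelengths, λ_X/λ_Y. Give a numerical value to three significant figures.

1.03e-5

λ_X = 3.940e-13 m (from wavelength = 0.394 pm, via λ given directly).
λ_Y = 3.815e-8 m (from energy = 32.5 eV, via λ = hc/E).
Ratio = 3.940e-13 / 3.815e-8 = 1.03e-5.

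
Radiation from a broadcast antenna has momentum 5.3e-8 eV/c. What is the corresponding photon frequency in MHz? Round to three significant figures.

First convert: p = 5.3e-8 eV/c = 2.8325e-35 kg·m/s.
Apply f = pc/h: f = 1.282e7 Hz.
Converting to MHz: f = 12.82 MHz ≈ 12.8 MHz.

12.8 MHz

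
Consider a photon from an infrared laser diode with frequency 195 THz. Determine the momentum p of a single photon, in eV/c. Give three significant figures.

Convert to SI: f = 195 THz = 1.95e14 Hz.
Since p = hf/c for a photon, p = 4.310e-28 kg·m/s.
Converting to eV/c: p = 0.8065 eV/c ≈ 0.806 eV/c.

0.806 eV/c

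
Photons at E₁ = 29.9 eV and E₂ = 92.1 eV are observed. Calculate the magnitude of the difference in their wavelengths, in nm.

28.0 nm

Using λ = hc/E: λ₁ = 4.147·10^-8 m, λ₂ = 1.346·10^-8 m.
|Δλ| = |4.147·10^-8 − 1.346·10^-8| = 2.80·10^-8 m = 28.0 nm.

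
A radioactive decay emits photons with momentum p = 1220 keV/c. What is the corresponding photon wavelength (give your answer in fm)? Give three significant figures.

1020 fm

(h = 6.62607015·10^-34 J·s, c = 2.99792458·10^8 m/s, 1 eV = 1.602176634·10^-19 J.)
In SI units: p = 1220 keV/c = 6.5200·10^-22 kg·m/s.
For a photon λ = h/p, so λ = 1.016·10^-12 m.
Converting to fm: λ = 1016 fm ≈ 1020 fm.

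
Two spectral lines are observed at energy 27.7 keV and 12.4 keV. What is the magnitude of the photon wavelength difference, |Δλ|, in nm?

0.0552 nm

Using λ = hc/E: λ₁ = 4.476 × 10^-11 m, λ₂ = 9.999 × 10^-11 m.
|Δλ| = |4.476 × 10^-11 − 9.999 × 10^-11| = 5.52 × 10^-11 m = 0.0552 nm.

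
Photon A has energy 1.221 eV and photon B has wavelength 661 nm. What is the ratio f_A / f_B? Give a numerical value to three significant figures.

f_A = 2.952 × 10^14 Hz (from energy = 1.221 eV, via f = E/h).
f_B = 4.535 × 10^14 Hz (from wavelength = 661 nm, via f = c/λ).
Ratio = 2.952 × 10^14 / 4.535 × 10^14 = 0.651.

0.651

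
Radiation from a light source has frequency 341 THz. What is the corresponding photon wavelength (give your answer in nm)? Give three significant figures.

(c = 2.99792458 × 10^8 m/s.)
Convert to SI: f = 341 THz = 3.41 × 10^14 Hz.
Apply λ = c/f: λ = 8.792 × 10^-7 m.
Converting to nm: λ = 879.2 nm ≈ 879 nm.

879 nm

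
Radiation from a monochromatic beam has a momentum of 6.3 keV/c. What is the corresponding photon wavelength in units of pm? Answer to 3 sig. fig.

197 pm

Use h = 6.62607015e-34 J·s, c = 2.99792458e8 m/s, 1 eV = 1.602176634e-19 J.
In SI units: p = 6.3 keV/c = 3.3669e-24 kg·m/s.
Apply λ = h/p: λ = 1.968e-10 m.
Converting to pm: λ = 196.8 pm ≈ 197 pm.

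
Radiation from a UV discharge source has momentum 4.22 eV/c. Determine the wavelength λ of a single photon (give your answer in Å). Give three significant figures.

2940 Å

Use h = 6.62607015e-34 J·s, c = 2.99792458e8 m/s, 1 eV = 1.602176634e-19 J.
First convert: p = 4.22 eV/c = 2.2553e-27 kg·m/s.
Since λ = h/p for a photon, λ = 2.938e-7 m.
Converting to Å: λ = 2938 Å ≈ 2940 Å.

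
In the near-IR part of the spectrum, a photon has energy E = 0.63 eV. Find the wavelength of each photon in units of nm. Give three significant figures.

1970 nm

(h = 6.62607015 × 10^-34 J·s, c = 2.99792458 × 10^8 m/s, 1 eV = 1.602176634 × 10^-19 J.)
In SI units: E = 0.63 eV = 1.0094 × 10^-19 J.
Apply λ = hc/E: λ = 1.968 × 10^-6 m.
Converting to nm: λ = 1968 nm ≈ 1970 nm.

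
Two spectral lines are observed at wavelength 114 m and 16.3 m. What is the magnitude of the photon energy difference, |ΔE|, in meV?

Using E = hc/λ: E₁ = 1.742e-27 J, E₂ = 1.219e-26 J.
|ΔE| = |1.742e-27 − 1.219e-26| = 1.04e-26 J = 6.52e-5 meV.

6.52e-5 meV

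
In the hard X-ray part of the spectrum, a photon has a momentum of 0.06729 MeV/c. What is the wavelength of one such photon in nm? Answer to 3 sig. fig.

First convert: p = 0.06729 MeV/c = 3.5962 × 10^-23 kg·m/s.
For a photon λ = h/p, so λ = 1.843 × 10^-11 m.
Converting to nm: λ = 0.01843 nm ≈ 0.0184 nm.

0.0184 nm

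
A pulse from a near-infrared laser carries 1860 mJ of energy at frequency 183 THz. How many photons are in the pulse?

1.53e19 photons

Per-photon energy: E = 1.213e-19 J (from frequency = 183 THz).
N = E_total / E_photon = 1.86 J / 1.213e-19 J = 1.53e19.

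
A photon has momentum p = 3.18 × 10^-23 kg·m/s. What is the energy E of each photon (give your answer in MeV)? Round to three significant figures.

Apply E = pc: E = 9.533 × 10^-15 J.
Converting to MeV: E = 0.05950 MeV ≈ 0.0595 MeV.

0.0595 MeV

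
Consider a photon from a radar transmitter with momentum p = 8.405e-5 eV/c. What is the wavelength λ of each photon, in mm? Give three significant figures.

14.8 mm

(h = 6.62607015e-34 J·s, c = 2.99792458e8 m/s, 1 eV = 1.602176634e-19 J.)
In SI units: p = 8.405e-5 eV/c = 4.4919e-32 kg·m/s.
For a photon λ = h/p, so λ = 0.01475 m.
Converting to mm: λ = 14.75 mm ≈ 14.8 mm.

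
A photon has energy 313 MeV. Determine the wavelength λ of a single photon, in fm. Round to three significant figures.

(h = 6.62607015 × 10^-34 J·s, c = 2.99792458 × 10^8 m/s, 1 eV = 1.602176634 × 10^-19 J.)
In SI units: E = 313 MeV = 5.0148 × 10^-11 J.
Apply λ = hc/E: λ = 3.961 × 10^-15 m.
Converting to fm: λ = 3.961 fm ≈ 3.96 fm.

3.96 fm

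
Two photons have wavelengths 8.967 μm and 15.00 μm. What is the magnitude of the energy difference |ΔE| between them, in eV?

Using E = hc/λ: E₁ = 2.2153 × 10^-20 J, E₂ = 1.3243 × 10^-20 J.
|ΔE| = |2.2153 × 10^-20 − 1.3243 × 10^-20| = 8.91 × 10^-21 J = 0.0556 eV.

0.0556 eV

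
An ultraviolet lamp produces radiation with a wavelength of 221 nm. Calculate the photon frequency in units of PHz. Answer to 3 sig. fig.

Convert to SI: λ = 221 nm = 2.21e-7 m.
The photon relation is f = c/λ, giving f = 1.357e15 Hz.
Converting to PHz: f = 1.357 PHz ≈ 1.36 PHz.

1.36 PHz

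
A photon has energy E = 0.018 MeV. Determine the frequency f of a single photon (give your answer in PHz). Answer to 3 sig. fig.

First convert: E = 0.018 MeV = 2.8839·10^-15 J.
Apply f = E/h: f = 4.352·10^18 Hz.
Converting to PHz: f = 4352 PHz ≈ 4350 PHz.

4350 PHz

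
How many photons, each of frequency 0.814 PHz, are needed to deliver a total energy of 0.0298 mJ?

5.53e13 photons

Per-photon energy: E = 5.394e-19 J (from frequency = 0.814 PHz).
N = E_total / E_photon = 2.98e-5 J / 5.394e-19 J = 5.53e13.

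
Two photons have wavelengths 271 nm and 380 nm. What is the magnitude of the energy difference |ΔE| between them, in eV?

Using E = hc/λ: E₁ = 7.330 × 10^-19 J, E₂ = 5.227 × 10^-19 J.
|ΔE| = |7.330 × 10^-19 − 5.227 × 10^-19| = 2.10 × 10^-19 J = 1.31 eV.

1.31 eV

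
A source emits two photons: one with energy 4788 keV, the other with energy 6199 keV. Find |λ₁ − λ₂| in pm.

0.0589 pm

Using λ = hc/E: λ₁ = 2.5895e-13 m, λ₂ = 2.0001e-13 m.
|Δλ| = |2.5895e-13 − 2.0001e-13| = 5.89e-14 m = 0.0589 pm.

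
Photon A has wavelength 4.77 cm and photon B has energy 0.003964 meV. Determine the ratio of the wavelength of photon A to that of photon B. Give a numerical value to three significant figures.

0.153

λ_A = 0.04770 m (from wavelength = 4.77 cm, via λ given directly).
λ_B = 0.3128 m (from energy = 0.003964 meV, via λ = hc/E).
Ratio = 0.04770 / 0.3128 = 0.153.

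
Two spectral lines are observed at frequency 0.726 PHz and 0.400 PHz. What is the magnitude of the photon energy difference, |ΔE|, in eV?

1.35 eV

Using E = hf: E₁ = 4.811e-19 J, E₂ = 2.650e-19 J.
|ΔE| = |4.811e-19 − 2.650e-19| = 2.16e-19 J = 1.35 eV.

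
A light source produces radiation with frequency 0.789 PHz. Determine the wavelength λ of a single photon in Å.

In SI units: f = 0.789 PHz = 7.89 × 10^14 Hz.
Since λ = c/f for a photon, λ = 3.800 × 10^-7 m.
Converting to Å: λ = 3800 Å ≈ 3800 Å.

3800 Å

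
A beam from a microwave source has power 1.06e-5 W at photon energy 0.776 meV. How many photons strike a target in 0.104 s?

8.87e15 photons

Total energy: E_total = P·t = 1.06e-5 × 0.104 = 1.102e-6 J.
Per-photon energy: E = 1.243e-22 J.
N = E_total / E_photon = 8.87e15.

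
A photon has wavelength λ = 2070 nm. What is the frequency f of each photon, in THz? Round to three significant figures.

145 THz

In SI units: λ = 2070 nm = 2.07e-6 m.
For a photon f = c/λ, so f = 1.448e14 Hz.
Converting to THz: f = 144.8 THz ≈ 145 THz.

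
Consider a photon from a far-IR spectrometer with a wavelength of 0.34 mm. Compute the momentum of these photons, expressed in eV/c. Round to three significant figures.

First convert: λ = 0.34 mm = 3.4·10^-4 m.
The photon relation is p = h/λ, giving p = 1.949·10^-30 kg·m/s.
Converting to eV/c: p = 0.003647 eV/c ≈ 3.65·10^-3 eV/c.

3.65·10^-3 eV/c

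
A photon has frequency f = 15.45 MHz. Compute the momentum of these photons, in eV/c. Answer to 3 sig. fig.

6.39e-8 eV/c

In SI units: f = 15.45 MHz = 1.545e7 Hz.
Apply p = hf/c: p = 3.415e-35 kg·m/s.
Converting to eV/c: p = 6.390e-8 eV/c ≈ 6.39e-8 eV/c.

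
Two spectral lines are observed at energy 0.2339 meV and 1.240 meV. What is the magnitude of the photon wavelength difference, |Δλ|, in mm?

Using λ = hc/E: λ₁ = 0.0053007 m, λ₂ = 9.9987e-4 m.
|Δλ| = |0.0053007 − 9.9987e-4| = 0.00430 m = 4.30 mm.

4.30 mm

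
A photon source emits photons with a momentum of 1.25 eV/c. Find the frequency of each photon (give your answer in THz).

In SI units: p = 1.25 eV/c = 6.6804e-28 kg·m/s.
The photon relation is f = pc/h, giving f = 3.022e14 Hz.
Converting to THz: f = 302.2 THz ≈ 302 THz.

302 THz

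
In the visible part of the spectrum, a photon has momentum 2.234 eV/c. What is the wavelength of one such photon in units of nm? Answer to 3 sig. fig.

555 nm

(h = 6.62607015·10^-34 J·s, c = 2.99792458·10^8 m/s, 1 eV = 1.602176634·10^-19 J.)
Convert to SI: p = 2.234 eV/c = 1.1939·10^-27 kg·m/s.
Since λ = h/p for a photon, λ = 5.550·10^-7 m.
Converting to nm: λ = 555.0 nm ≈ 555 nm.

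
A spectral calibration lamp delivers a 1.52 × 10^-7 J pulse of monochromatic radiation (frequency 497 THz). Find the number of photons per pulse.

4.62 × 10^11 photons

Per-photon energy: E = 3.293 × 10^-19 J (from frequency = 497 THz).
N = E_total / E_photon = 1.52 × 10^-7 J / 3.293 × 10^-19 J = 4.62 × 10^11.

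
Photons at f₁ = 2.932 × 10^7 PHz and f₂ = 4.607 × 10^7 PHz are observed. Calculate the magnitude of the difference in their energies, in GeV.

0.0693 GeV

Using E = hf: E₁ = 1.9428 × 10^-11 J, E₂ = 3.0526 × 10^-11 J.
|ΔE| = |1.9428 × 10^-11 − 3.0526 × 10^-11| = 1.11 × 10^-11 J = 0.0693 GeV.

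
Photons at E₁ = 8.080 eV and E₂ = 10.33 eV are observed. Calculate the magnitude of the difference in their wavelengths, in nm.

33.4 nm

Using λ = hc/E: λ₁ = 1.5345 × 10^-7 m, λ₂ = 1.2002 × 10^-7 m.
|Δλ| = |1.5345 × 10^-7 − 1.2002 × 10^-7| = 3.34 × 10^-8 m = 33.4 nm.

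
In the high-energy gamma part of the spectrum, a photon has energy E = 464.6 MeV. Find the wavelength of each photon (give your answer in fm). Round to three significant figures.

2.67 fm

Take h = 6.62607015e-34 J·s, c = 2.99792458e8 m/s, 1 eV = 1.602176634e-19 J.
First convert: E = 464.6 MeV = 7.4437e-11 J.
Since λ = hc/E for a photon, λ = 2.669e-15 m.
Converting to fm: λ = 2.669 fm ≈ 2.67 fm.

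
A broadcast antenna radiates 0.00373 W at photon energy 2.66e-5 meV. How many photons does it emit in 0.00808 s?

Total energy: E_total = P·t = 0.00373 × 0.00808 = 3.014e-5 J.
Per-photon energy: E = 4.262e-27 J.
N = E_total / E_photon = 7.07e21.

7.07e21 photons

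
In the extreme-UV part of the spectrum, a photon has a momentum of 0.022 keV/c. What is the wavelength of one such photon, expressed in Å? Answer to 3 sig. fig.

(h = 6.62607015e-34 J·s, c = 2.99792458e8 m/s, 1 eV = 1.602176634e-19 J.)
Convert to SI: p = 0.022 keV/c = 1.1757e-26 kg·m/s.
Since λ = h/p for a photon, λ = 5.636e-8 m.
Converting to Å: λ = 563.6 Å ≈ 564 Å.

564 Å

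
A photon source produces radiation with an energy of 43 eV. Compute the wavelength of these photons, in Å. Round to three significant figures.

Use h = 6.62607015 × 10^-34 J·s, c = 2.99792458 × 10^8 m/s, 1 eV = 1.602176634 × 10^-19 J.
In SI units: E = 43 eV = 6.8894 × 10^-18 J.
The photon relation is λ = hc/E, giving λ = 2.883 × 10^-8 m.
Converting to Å: λ = 288.3 Å ≈ 288 Å.

288 Å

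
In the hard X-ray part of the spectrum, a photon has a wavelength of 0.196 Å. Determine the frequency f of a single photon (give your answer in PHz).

(c = 2.99792458·10^8 m/s.)
First convert: λ = 0.196 Å = 1.96·10^-11 m.
Since f = c/λ for a photon, f = 1.530·10^19 Hz.
Converting to PHz: f = 15300 PHz ≈ 1.53·10^4 PHz.

1.53·10^4 PHz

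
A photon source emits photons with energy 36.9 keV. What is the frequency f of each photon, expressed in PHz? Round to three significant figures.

Use h = 6.62607015 × 10^-34 J·s, 1 eV = 1.602176634 × 10^-19 J.
Convert to SI: E = 36.9 keV = 5.9120 × 10^-15 J.
Apply f = E/h: f = 8.922 × 10^18 Hz.
Converting to PHz: f = 8922 PHz ≈ 8920 PHz.

8920 PHz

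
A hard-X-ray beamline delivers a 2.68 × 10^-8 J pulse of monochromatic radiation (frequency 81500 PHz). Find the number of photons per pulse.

4.96 × 10^5 photons

Per-photon energy: E = 5.400 × 10^-14 J (from frequency = 81500 PHz).
N = E_total / E_photon = 2.68 × 10^-8 J / 5.400 × 10^-14 J = 4.96 × 10^5.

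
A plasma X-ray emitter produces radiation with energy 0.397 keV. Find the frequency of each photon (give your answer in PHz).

96.0 PHz

(h = 6.62607015e-34 J·s, 1 eV = 1.602176634e-19 J.)
First convert: E = 0.397 keV = 6.3606e-17 J.
For a photon f = E/h, so f = 9.599e16 Hz.
Converting to PHz: f = 95.99 PHz ≈ 96.0 PHz.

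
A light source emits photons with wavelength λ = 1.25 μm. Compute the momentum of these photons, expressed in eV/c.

(h = 6.62607015e-34 J·s, c = 2.99792458e8 m/s, 1 eV = 1.602176634e-19 J.)
First convert: λ = 1.25 μm = 1.25e-6 m.
For a photon p = h/λ, so p = 5.301e-28 kg·m/s.
Converting to eV/c: p = 0.9919 eV/c ≈ 0.992 eV/c.

0.992 eV/c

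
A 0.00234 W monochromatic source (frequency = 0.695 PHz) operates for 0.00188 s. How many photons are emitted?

9.55e12 photons

Total energy: E_total = P·t = 0.00234 × 0.00188 = 4.399e-6 J.
Per-photon energy: E = 4.605e-19 J.
N = E_total / E_photon = 9.55e12.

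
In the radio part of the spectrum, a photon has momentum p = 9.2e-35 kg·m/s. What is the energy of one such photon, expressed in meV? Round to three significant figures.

Take c = 2.99792458e8 m/s, 1 eV = 1.602176634e-19 J.
Apply E = pc: E = 2.758e-26 J.
Converting to meV: E = 1.721e-4 meV ≈ 1.72e-4 meV.

1.72e-4 meV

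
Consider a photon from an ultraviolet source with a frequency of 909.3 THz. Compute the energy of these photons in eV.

Take h = 6.62607015 × 10^-34 J·s, 1 eV = 1.602176634 × 10^-19 J.
First convert: f = 909.3 THz = 9.093 × 10^14 Hz.
Apply E = hf: E = 6.025 × 10^-19 J.
Converting to eV: E = 3.761 eV ≈ 3.76 eV.

3.76 eV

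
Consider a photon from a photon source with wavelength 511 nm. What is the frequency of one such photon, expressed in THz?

587 THz

First convert: λ = 511 nm = 5.11e-7 m.
Since f = c/λ for a photon, f = 5.867e14 Hz.
Converting to THz: f = 586.7 THz ≈ 587 THz.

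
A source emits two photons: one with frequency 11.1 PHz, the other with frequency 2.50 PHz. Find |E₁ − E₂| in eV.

35.6 eV

Using E = hf: E₁ = 7.355e-18 J, E₂ = 1.657e-18 J.
|ΔE| = |7.355e-18 − 1.657e-18| = 5.70e-18 J = 35.6 eV.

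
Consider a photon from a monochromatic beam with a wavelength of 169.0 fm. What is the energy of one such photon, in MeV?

7.34 MeV

Use h = 6.62607015e-34 J·s, c = 2.99792458e8 m/s, 1 eV = 1.602176634e-19 J.
Convert to SI: λ = 169.0 fm = 1.690e-13 m.
For a photon E = hc/λ, so E = 1.175e-12 J.
Converting to MeV: E = 7.336 MeV ≈ 7.34 MeV.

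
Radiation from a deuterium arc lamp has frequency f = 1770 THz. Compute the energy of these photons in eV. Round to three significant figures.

7.32 eV

Convert to SI: f = 1770 THz = 1.77e15 Hz.
Since E = hf for a photon, E = 1.173e-18 J.
Converting to eV: E = 7.320 eV ≈ 7.32 eV.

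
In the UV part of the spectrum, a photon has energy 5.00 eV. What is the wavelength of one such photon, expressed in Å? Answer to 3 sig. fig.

Convert to SI: E = 5.00 eV = 8.0109 × 10^-19 J.
The photon relation is λ = hc/E, giving λ = 2.480 × 10^-7 m.
Converting to Å: λ = 2480 Å ≈ 2480 Å.

2480 Å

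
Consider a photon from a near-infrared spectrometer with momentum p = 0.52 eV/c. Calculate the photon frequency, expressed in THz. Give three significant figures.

126 THz

Take h = 6.62607015e-34 J·s, c = 2.99792458e8 m/s, 1 eV = 1.602176634e-19 J.
First convert: p = 0.52 eV/c = 2.7790e-28 kg·m/s.
For a photon f = pc/h, so f = 1.257e14 Hz.
Converting to THz: f = 125.7 THz ≈ 126 THz.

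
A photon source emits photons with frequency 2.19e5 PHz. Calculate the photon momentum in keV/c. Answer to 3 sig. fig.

Take h = 6.62607015e-34 J·s, c = 2.99792458e8 m/s, 1 eV = 1.602176634e-19 J.
Convert to SI: f = 2.19e5 PHz = 2.19e20 Hz.
The photon relation is p = hf/c, giving p = 4.840e-22 kg·m/s.
Converting to keV/c: p = 905.7 keV/c ≈ 906 keV/c.

906 keV/c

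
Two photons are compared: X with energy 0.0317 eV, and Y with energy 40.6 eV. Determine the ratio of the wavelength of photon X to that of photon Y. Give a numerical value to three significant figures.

1280

λ_X = 3.911 × 10^-5 m (from energy = 0.0317 eV, via λ = hc/E).
λ_Y = 3.054 × 10^-8 m (from energy = 40.6 eV, via λ = hc/E).
Ratio = 3.911 × 10^-5 / 3.054 × 10^-8 = 1280.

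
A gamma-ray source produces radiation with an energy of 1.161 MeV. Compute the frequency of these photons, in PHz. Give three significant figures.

2.81·10^5 PHz

In SI units: E = 1.161 MeV = 1.8601·10^-13 J.
The photon relation is f = E/h, giving f = 2.807·10^20 Hz.
Converting to PHz: f = 280700 PHz ≈ 2.81·10^5 PHz.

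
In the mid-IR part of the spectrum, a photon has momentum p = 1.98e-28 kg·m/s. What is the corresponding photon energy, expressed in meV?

Apply E = pc: E = 5.936e-20 J.
Converting to meV: E = 370.5 meV ≈ 370 meV.

370 meV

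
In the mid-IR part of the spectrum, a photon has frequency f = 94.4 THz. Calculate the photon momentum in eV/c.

First convert: f = 94.4 THz = 9.44 × 10^13 Hz.
Since p = hf/c for a photon, p = 2.086 × 10^-28 kg·m/s.
Converting to eV/c: p = 0.3904 eV/c ≈ 0.390 eV/c.

0.390 eV/c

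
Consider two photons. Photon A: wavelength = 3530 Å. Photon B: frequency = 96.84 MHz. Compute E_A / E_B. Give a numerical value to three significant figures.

8.77e6

E_A = 5.627e-19 J (from wavelength = 3530 Å, via E = hc/λ).
E_B = 6.417e-26 J (from frequency = 96.84 MHz, via E = hf).
Ratio = 5.627e-19 / 6.417e-26 = 8.77e6.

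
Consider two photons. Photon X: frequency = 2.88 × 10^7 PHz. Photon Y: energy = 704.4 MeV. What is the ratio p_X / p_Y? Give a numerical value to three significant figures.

p_X = 6.365 × 10^-20 kg·m/s (from frequency = 2.88 × 10^7 PHz, via p = hf/c).
p_Y = 3.765 × 10^-19 kg·m/s (from energy = 704.4 MeV, via p = E/c).
Ratio = 6.365 × 10^-20 / 3.765 × 10^-19 = 0.169.

0.169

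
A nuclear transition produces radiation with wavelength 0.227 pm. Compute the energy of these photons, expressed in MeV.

Convert to SI: λ = 0.227 pm = 2.27e-13 m.
For a photon E = hc/λ, so E = 8.751e-13 J.
Converting to MeV: E = 5.462 MeV ≈ 5.46 MeV.

5.46 MeV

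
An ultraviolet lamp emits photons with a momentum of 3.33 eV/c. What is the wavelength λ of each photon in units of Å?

First convert: p = 3.33 eV/c = 1.7796e-27 kg·m/s.
Apply λ = h/p: λ = 3.723e-7 m.
Converting to Å: λ = 3723 Å ≈ 3720 Å.

3720 Å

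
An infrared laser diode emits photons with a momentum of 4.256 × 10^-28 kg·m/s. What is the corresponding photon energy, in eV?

For a photon E = pc, so E = 1.276 × 10^-19 J.
Converting to eV: E = 0.7964 eV ≈ 0.796 eV.

0.796 eV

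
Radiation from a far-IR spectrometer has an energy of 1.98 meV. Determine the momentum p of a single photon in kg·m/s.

1.06 × 10^-30 kg·m/s

(c = 2.99792458 × 10^8 m/s, 1 eV = 1.602176634 × 10^-19 J.)
Convert to SI: E = 1.98 meV = 3.1723 × 10^-22 J.
The photon relation is p = E/c, giving p = 1.058 × 10^-30 kg·m/s.
So p ≈ 1.06 × 10^-30 kg·m/s.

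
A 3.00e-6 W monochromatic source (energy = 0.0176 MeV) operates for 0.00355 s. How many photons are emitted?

Total energy: E_total = P·t = 3.00e-6 × 0.00355 = 1.065e-8 J.
Per-photon energy: E = 2.820e-15 J.
N = E_total / E_photon = 3.78e6.

3.78e6 photons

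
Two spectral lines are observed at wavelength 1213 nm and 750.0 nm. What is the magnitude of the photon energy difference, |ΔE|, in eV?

Using E = hc/λ: E₁ = 1.6376e-19 J, E₂ = 2.6486e-19 J.
|ΔE| = |1.6376e-19 − 2.6486e-19| = 1.01e-19 J = 0.631 eV.

0.631 eV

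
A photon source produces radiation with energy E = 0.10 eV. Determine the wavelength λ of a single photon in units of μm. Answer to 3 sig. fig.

(h = 6.62607015e-34 J·s, c = 2.99792458e8 m/s, 1 eV = 1.602176634e-19 J.)
Convert to SI: E = 0.10 eV = 1.6022e-20 J.
Since λ = hc/E for a photon, λ = 1.240e-5 m.
Converting to μm: λ = 12.40 μm ≈ 12.4 μm.

12.4 μm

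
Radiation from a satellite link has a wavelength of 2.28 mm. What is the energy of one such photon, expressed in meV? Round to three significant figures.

0.544 meV

In SI units: λ = 2.28 mm = 0.00228 m.
The photon relation is E = hc/λ, giving E = 8.712 × 10^-23 J.
Converting to meV: E = 0.5438 meV ≈ 0.544 meV.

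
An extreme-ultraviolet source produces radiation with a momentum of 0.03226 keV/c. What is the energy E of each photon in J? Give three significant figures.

5.17e-18 J

In SI units: p = 0.03226 keV/c = 1.7241e-26 kg·m/s.
Apply E = pc: E = 5.169e-18 J.
So E ≈ 5.17e-18 J.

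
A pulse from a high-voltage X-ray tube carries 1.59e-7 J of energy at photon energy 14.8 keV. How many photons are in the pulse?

Per-photon energy: E = 2.371e-15 J (from energy = 14.8 keV).
N = E_total / E_photon = 1.59e-7 J / 2.371e-15 J = 6.71e7.

6.71e7 photons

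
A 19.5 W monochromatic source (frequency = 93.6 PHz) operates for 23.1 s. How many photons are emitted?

7.26 × 10^18 photons

Total energy: E_total = P·t = 19.5 × 23.1 = 450.5 J.
Per-photon energy: E = 6.202 × 10^-17 J.
N = E_total / E_photon = 7.26 × 10^18.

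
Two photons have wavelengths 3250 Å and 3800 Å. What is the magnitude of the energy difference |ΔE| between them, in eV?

Using E = hc/λ: E₁ = 6.112e-19 J, E₂ = 5.227e-19 J.
|ΔE| = |6.112e-19 − 5.227e-19| = 8.85e-20 J = 0.552 eV.

0.552 eV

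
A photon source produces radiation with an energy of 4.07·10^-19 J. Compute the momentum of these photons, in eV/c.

(c = 2.99792458·10^8 m/s, 1 eV = 1.602176634·10^-19 J.)
Apply p = E/c: p = 1.358·10^-27 kg·m/s.
Converting to eV/c: p = 2.540 eV/c ≈ 2.54 eV/c.

2.54 eV/c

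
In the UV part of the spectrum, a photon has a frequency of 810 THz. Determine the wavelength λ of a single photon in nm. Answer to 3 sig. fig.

370 nm

(c = 2.99792458e8 m/s.)
Convert to SI: f = 810 THz = 8.10e14 Hz.
The photon relation is λ = c/f, giving λ = 3.701e-7 m.
Converting to nm: λ = 370.1 nm ≈ 370 nm.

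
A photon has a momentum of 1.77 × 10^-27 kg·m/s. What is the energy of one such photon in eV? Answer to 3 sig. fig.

3.31 eV

Use c = 2.99792458 × 10^8 m/s, 1 eV = 1.602176634 × 10^-19 J.
For a photon E = pc, so E = 5.306 × 10^-19 J.
Converting to eV: E = 3.312 eV ≈ 3.31 eV.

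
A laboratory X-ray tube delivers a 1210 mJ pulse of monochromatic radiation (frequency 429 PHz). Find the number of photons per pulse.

4.26 × 10^15 photons

Per-photon energy: E = 2.843 × 10^-16 J (from frequency = 429 PHz).
N = E_total / E_photon = 1.21 J / 2.843 × 10^-16 J = 4.26 × 10^15.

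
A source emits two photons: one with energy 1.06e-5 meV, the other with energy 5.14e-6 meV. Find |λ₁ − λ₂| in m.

124 m

Using λ = hc/E: λ₁ = 117.0 m, λ₂ = 241.2 m.
|Δλ| = |117.0 − 241.2| = 124 m.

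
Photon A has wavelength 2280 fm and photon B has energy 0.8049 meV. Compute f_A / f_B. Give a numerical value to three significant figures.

f_A = 1.315e20 Hz (from wavelength = 2280 fm, via f = c/λ).
f_B = 1.946e11 Hz (from energy = 0.8049 meV, via f = E/h).
Ratio = 1.315e20 / 1.946e11 = 6.76e8.

6.76e8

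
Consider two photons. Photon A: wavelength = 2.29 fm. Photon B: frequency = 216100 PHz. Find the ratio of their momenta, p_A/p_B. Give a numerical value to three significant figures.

606

p_A = 2.893e-19 kg·m/s (from wavelength = 2.29 fm, via p = h/λ).
p_B = 4.776e-22 kg·m/s (from frequency = 216100 PHz, via p = hf/c).
Ratio = 2.893e-19 / 4.776e-22 = 606.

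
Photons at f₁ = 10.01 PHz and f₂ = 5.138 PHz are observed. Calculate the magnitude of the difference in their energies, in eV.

Using E = hf: E₁ = 6.6327e-18 J, E₂ = 3.4045e-18 J.
|ΔE| = |6.6327e-18 − 3.4045e-18| = 3.23e-18 J = 20.1 eV.

20.1 eV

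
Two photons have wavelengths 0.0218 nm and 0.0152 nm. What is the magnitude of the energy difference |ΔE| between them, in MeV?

Using E = hc/λ: E₁ = 9.112e-15 J, E₂ = 1.307e-14 J.
|ΔE| = |9.112e-15 − 1.307e-14| = 3.96e-15 J = 0.0247 MeV.

0.0247 MeV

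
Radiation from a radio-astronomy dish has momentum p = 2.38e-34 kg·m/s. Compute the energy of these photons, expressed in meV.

(c = 2.99792458e8 m/s, 1 eV = 1.602176634e-19 J.)
Apply E = pc: E = 7.135e-26 J.
Converting to meV: E = 4.453e-4 meV ≈ 4.45e-4 meV.

4.45e-4 meV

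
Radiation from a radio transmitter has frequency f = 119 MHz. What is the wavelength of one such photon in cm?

252 cm

Take c = 2.99792458·10^8 m/s.
First convert: f = 119 MHz = 1.19·10^8 Hz.
The photon relation is λ = c/f, giving λ = 2.519 m.
Converting to cm: λ = 251.9 cm ≈ 252 cm.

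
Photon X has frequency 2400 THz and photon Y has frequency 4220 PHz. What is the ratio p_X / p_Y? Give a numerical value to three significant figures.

5.69·10^-4

p_X = 5.305·10^-27 kg·m/s (from frequency = 2400 THz, via p = hf/c).
p_Y = 9.327·10^-24 kg·m/s (from frequency = 4220 PHz, via p = hf/c).
Ratio = 5.305·10^-27 / 9.327·10^-24 = 5.69·10^-4.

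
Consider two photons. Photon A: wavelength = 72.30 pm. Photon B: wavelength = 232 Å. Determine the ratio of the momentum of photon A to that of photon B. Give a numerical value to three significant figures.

321

p_A = 9.165 × 10^-24 kg·m/s (from wavelength = 72.30 pm, via p = h/λ).
p_B = 2.856 × 10^-26 kg·m/s (from wavelength = 232 Å, via p = h/λ).
Ratio = 9.165 × 10^-24 / 2.856 × 10^-26 = 321.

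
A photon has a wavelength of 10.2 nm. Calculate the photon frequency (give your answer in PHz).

29.4 PHz

Convert to SI: λ = 10.2 nm = 1.02 × 10^-8 m.
Apply f = c/λ: f = 2.939 × 10^16 Hz.
Converting to PHz: f = 29.39 PHz ≈ 29.4 PHz.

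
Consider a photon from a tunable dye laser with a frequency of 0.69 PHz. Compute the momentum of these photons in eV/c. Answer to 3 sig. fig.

(h = 6.62607015e-34 J·s, c = 2.99792458e8 m/s, 1 eV = 1.602176634e-19 J.)
Convert to SI: f = 0.69 PHz = 6.9e14 Hz.
Apply p = hf/c: p = 1.525e-27 kg·m/s.
Converting to eV/c: p = 2.854 eV/c ≈ 2.85 eV/c.

2.85 eV/c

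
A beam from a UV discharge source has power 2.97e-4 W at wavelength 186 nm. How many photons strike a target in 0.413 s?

Total energy: E_total = P·t = 2.97e-4 × 0.413 = 1.227e-4 J.
Per-photon energy: E = 1.068e-18 J.
N = E_total / E_photon = 1.15e14.

1.15e14 photons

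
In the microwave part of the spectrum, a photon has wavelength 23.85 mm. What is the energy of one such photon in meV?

0.0520 meV

(h = 6.62607015e-34 J·s, c = 2.99792458e8 m/s, 1 eV = 1.602176634e-19 J.)
In SI units: λ = 23.85 mm = 0.02385 m.
For a photon E = hc/λ, so E = 8.329e-24 J.
Converting to meV: E = 0.05198 meV ≈ 0.0520 meV.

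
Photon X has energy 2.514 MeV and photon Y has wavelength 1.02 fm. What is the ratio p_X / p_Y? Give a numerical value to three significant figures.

p_X = 1.344 × 10^-21 kg·m/s (from energy = 2.514 MeV, via p = E/c).
p_Y = 6.496 × 10^-19 kg·m/s (from wavelength = 1.02 fm, via p = h/λ).
Ratio = 1.344 × 10^-21 / 6.496 × 10^-19 = 2.07 × 10^-3.

2.07 × 10^-3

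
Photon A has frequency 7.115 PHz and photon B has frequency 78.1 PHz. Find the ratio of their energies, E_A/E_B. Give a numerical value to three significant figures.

0.0911

E_A = 4.714 × 10^-18 J (from frequency = 7.115 PHz, via E = hf).
E_B = 5.175 × 10^-17 J (from frequency = 78.1 PHz, via E = hf).
Ratio = 4.714 × 10^-18 / 5.175 × 10^-17 = 0.0911.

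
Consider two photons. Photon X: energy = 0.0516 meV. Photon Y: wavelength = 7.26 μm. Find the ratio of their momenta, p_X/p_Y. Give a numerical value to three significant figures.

3.02·10^-4

p_X = 2.758·10^-32 kg·m/s (from energy = 0.0516 meV, via p = E/c).
p_Y = 9.127·10^-29 kg·m/s (from wavelength = 7.26 μm, via p = h/λ).
Ratio = 2.758·10^-32 / 9.127·10^-29 = 3.02·10^-4.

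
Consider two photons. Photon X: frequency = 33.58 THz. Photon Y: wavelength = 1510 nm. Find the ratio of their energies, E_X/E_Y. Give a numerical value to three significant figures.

0.169

E_X = 2.225 × 10^-20 J (from frequency = 33.58 THz, via E = hf).
E_Y = 1.316 × 10^-19 J (from wavelength = 1510 nm, via E = hc/λ).
Ratio = 2.225 × 10^-20 / 1.316 × 10^-19 = 0.169.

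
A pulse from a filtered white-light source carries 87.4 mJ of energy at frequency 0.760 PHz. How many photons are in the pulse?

Per-photon energy: E = 5.036·10^-19 J (from frequency = 0.760 PHz).
N = E_total / E_photon = 0.0874 J / 5.036·10^-19 J = 1.74·10^17.

1.74·10^17 photons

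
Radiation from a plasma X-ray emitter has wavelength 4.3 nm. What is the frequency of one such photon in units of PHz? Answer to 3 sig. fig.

(c = 2.99792458·10^8 m/s.)
First convert: λ = 4.3 nm = 4.3·10^-9 m.
The photon relation is f = c/λ, giving f = 6.972·10^16 Hz.
Converting to PHz: f = 69.72 PHz ≈ 69.7 PHz.

69.7 PHz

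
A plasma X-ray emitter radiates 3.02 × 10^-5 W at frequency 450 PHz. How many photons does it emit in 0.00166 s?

Total energy: E_total = P·t = 3.02 × 10^-5 × 0.00166 = 5.013 × 10^-8 J.
Per-photon energy: E = 2.982 × 10^-16 J.
N = E_total / E_photon = 1.68 × 10^8.

1.68 × 10^8 photons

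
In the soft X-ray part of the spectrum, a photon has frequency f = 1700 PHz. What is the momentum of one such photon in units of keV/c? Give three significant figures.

Convert to SI: f = 1700 PHz = 1.7 × 10^18 Hz.
For a photon p = hf/c, so p = 3.757 × 10^-24 kg·m/s.
Converting to keV/c: p = 7.031 keV/c ≈ 7.03 keV/c.

7.03 keV/c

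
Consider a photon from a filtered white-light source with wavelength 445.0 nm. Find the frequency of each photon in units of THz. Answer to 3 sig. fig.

674 THz

First convert: λ = 445.0 nm = 4.450 × 10^-7 m.
Apply f = c/λ: f = 6.737 × 10^14 Hz.
Converting to THz: f = 673.7 THz ≈ 674 THz.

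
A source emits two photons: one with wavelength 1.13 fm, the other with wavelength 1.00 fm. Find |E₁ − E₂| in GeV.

Using E = hc/λ: E₁ = 1.758e-10 J, E₂ = 1.986e-10 J.
|ΔE| = |1.758e-10 − 1.986e-10| = 2.29e-11 J = 0.143 GeV.

0.143 GeV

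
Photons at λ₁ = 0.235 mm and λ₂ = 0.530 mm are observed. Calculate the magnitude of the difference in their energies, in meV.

2.94 meV

Using E = hc/λ: E₁ = 8.453e-22 J, E₂ = 3.748e-22 J.
|ΔE| = |8.453e-22 − 3.748e-22| = 4.70e-22 J = 2.94 meV.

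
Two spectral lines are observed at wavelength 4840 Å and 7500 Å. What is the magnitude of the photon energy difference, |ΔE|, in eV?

0.909 eV

Using E = hc/λ: E₁ = 4.104e-19 J, E₂ = 2.649e-19 J.
|ΔE| = |4.104e-19 − 2.649e-19| = 1.46e-19 J = 0.909 eV.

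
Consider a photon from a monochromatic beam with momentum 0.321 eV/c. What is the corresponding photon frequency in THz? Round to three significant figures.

In SI units: p = 0.321 eV/c = 1.7155 × 10^-28 kg·m/s.
Since f = pc/h for a photon, f = 7.762 × 10^13 Hz.
Converting to THz: f = 77.62 THz ≈ 77.6 THz.

77.6 THz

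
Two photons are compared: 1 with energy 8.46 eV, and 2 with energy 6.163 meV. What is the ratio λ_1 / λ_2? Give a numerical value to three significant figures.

7.28 × 10^-4

λ_1 = 1.466 × 10^-7 m (from energy = 8.46 eV, via λ = hc/E).
λ_2 = 2.012 × 10^-4 m (from energy = 6.163 meV, via λ = hc/E).
Ratio = 1.466 × 10^-7 / 2.012 × 10^-4 = 7.28 × 10^-4.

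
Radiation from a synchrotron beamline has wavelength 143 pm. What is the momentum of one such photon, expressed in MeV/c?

Convert to SI: λ = 143 pm = 1.43e-10 m.
Apply p = h/λ: p = 4.634e-24 kg·m/s.
Converting to MeV/c: p = 0.008670 MeV/c ≈ 8.67e-3 MeV/c.

8.67e-3 MeV/c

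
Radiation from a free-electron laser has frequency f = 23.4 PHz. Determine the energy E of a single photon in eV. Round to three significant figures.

Take h = 6.62607015e-34 J·s, 1 eV = 1.602176634e-19 J.
Convert to SI: f = 23.4 PHz = 2.34e16 Hz.
The photon relation is E = hf, giving E = 1.551e-17 J.
Converting to eV: E = 96.77 eV ≈ 96.8 eV.

96.8 eV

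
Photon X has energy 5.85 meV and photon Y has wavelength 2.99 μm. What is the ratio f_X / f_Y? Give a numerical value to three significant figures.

f_X = 1.415 × 10^12 Hz (from energy = 5.85 meV, via f = E/h).
f_Y = 1.003 × 10^14 Hz (from wavelength = 2.99 μm, via f = c/λ).
Ratio = 1.415 × 10^12 / 1.003 × 10^14 = 0.0141.

0.0141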